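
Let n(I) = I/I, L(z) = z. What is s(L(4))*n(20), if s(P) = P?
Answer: 4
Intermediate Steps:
n(I) = 1
s(L(4))*n(20) = 4*1 = 4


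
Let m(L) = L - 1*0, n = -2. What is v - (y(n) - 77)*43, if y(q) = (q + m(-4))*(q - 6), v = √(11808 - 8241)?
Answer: 1247 + √3567 ≈ 1306.7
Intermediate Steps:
m(L) = L (m(L) = L + 0 = L)
v = √3567 ≈ 59.724
y(q) = (-6 + q)*(-4 + q) (y(q) = (q - 4)*(q - 6) = (-4 + q)*(-6 + q) = (-6 + q)*(-4 + q))
v - (y(n) - 77)*43 = √3567 - ((24 + (-2)² - 10*(-2)) - 77)*43 = √3567 - ((24 + 4 + 20) - 77)*43 = √3567 - (48 - 77)*43 = √3567 - (-29)*43 = √3567 - 1*(-1247) = √3567 + 1247 = 1247 + √3567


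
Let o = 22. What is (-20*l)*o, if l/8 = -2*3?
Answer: 21120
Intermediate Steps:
l = -48 (l = 8*(-2*3) = 8*(-6) = -48)
(-20*l)*o = -20*(-48)*22 = 960*22 = 21120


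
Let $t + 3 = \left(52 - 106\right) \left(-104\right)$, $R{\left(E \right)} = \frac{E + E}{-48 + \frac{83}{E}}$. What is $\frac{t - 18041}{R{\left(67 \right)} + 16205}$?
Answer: $- \frac{38936924}{50761287} \approx -0.76706$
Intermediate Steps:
$R{\left(E \right)} = \frac{2 E}{-48 + \frac{83}{E}}$
$t = 5613$ ($t = -3 + \left(52 - 106\right) \left(-104\right) = -3 - -5616 = -3 + 5616 = 5613$)
$\frac{t - 18041}{R{\left(67 \right)} + 16205} = \frac{5613 - 18041}{- \frac{2 \cdot 67^{2}}{-83 + 48 \cdot 67} + 16205} = \frac{5613 - 18041}{\left(-2\right) 4489 \frac{1}{-83 + 3216} + 16205} = - \frac{12428}{\left(-2\right) 4489 \cdot \frac{1}{3133} + 16205} = - \frac{12428}{- \frac{8978}{3133} + 16205} = - \frac{12428}{\frac{50761287}{3133}} = \left(-12428\right) \frac{3133}{50761287} = - \frac{38936924}{50761287}$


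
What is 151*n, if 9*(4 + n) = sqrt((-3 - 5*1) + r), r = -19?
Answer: -604 + 151*I*sqrt(3)/3 ≈ -604.0 + 87.18*I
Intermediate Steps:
n = -4 + I*sqrt(3)/3 (n = -4 + sqrt((-3 - 5*1) - 19)/9 = -4 + sqrt((-3 - 5) - 19)/9 = -4 + sqrt(-8 - 19)/9 = -4 + sqrt(-27)/9 = -4 + (3*I*sqrt(3))/9 = -4 + I*sqrt(3)/3 ≈ -4.0 + 0.57735*I)
151*n = 151*(-4 + I*sqrt(3)/3) = -604 + 151*I*sqrt(3)/3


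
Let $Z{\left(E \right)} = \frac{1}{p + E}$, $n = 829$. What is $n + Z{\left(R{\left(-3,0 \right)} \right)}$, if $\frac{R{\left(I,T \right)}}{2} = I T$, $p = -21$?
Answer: $\frac{17408}{21} \approx 828.95$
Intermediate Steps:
$R{\left(I,T \right)} = 2 I T$
$Z{\left(E \right)} = \frac{1}{-21 + E}$
$n + Z{\left(R{\left(-3,0 \right)} \right)} = 829 + \frac{1}{-21 + 2 \left(-3\right) 0} = 829 + \frac{1}{-21 + 0} = 829 + \frac{1}{-21} = 829 - \frac{1}{21} = \frac{17408}{21}$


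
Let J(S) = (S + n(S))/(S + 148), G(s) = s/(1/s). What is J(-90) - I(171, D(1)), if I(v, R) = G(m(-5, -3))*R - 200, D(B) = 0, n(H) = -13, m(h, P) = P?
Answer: 11497/58 ≈ 198.22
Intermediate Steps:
G(s) = s² (G(s) = s*s = s²)
J(S) = (-13 + S)/(148 + S) (J(S) = (S - 13)/(S + 148) = (-13 + S)/(148 + S))
I(v, R) = -200 + 9*R (I(v, R) = (-3)²*R - 200 = 9*R - 200 = -200 + 9*R)
J(-90) - I(171, D(1)) = (-13 - 90)/(148 - 90) - (-200 + 9*0) = -103/58 - (-200 + 0) = (1/58)*(-103) - 1*(-200) = -103/58 + 200 = 11497/58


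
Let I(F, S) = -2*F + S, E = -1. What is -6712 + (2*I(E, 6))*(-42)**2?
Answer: 21512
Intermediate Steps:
I(F, S) = S - 2*F
-6712 + (2*I(E, 6))*(-42)**2 = -6712 + (2*(6 - 2*(-1)))*(-42)**2 = -6712 + (2*(6 + 2))*1764 = -6712 + (2*8)*1764 = -6712 + 16*1764 = -6712 + 28224 = 21512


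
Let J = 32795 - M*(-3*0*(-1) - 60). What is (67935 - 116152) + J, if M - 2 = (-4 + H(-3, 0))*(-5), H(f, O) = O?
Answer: -14102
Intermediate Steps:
M = 22 (M = 2 + (-4 + 0)*(-5) = 2 - 4*(-5) = 2 + 20 = 22)
J = 34115 (J = 32795 - 22*(-3*0*(-1) - 60) = 32795 - 22*(0*(-1) - 60) = 32795 - 22*(0 - 60) = 32795 - 22*(-60) = 32795 - 1*(-1320) = 32795 + 1320 = 34115)
(67935 - 116152) + J = (67935 - 116152) + 34115 = -48217 + 34115 = -14102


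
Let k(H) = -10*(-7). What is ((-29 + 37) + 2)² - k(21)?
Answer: 30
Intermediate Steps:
k(H) = 70
((-29 + 37) + 2)² - k(21) = ((-29 + 37) + 2)² - 1*70 = (8 + 2)² - 70 = 10² - 70 = 100 - 70 = 30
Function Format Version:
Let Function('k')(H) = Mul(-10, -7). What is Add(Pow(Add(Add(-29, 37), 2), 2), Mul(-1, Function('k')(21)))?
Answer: 30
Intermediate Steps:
Function('k')(H) = 70
Add(Pow(Add(Add(-29, 37), 2), 2), Mul(-1, Function('k')(21))) = Add(Pow(Add(Add(-29, 37), 2), 2), Mul(-1, 70)) = Add(Pow(Add(8, 2), 2), -70) = Add(Pow(10, 2), -70) = Add(100, -70) = 30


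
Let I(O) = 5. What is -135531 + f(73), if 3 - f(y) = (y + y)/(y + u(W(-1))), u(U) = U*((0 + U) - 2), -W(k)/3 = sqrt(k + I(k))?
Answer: -16399034/121 ≈ -1.3553e+5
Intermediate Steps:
W(k) = -3*sqrt(5 + k) (W(k) = -3*sqrt(k + 5) = -3*sqrt(5 + k))
u(U) = U*(-2 + U) (u(U) = U*(U - 2) = U*(-2 + U))
f(y) = 3 - 2*y/(48 + y) (f(y) = 3 - (y + y)/(y + (-3*sqrt(5 - 1))*(-2 - 3*sqrt(5 - 1))) = 3 - 2*y/(y + (-3*sqrt(4))*(-2 - 3*sqrt(4))) = 3 - 2*y/(y + (-3*2)*(-2 - 3*2)) = 3 - 2*y/(y - 6*(-2 - 6)) = 3 - 2*y/(y - 6*(-8)) = 3 - 2*y/(y + 48) = 3 - 2*y/(48 + y))
-135531 + f(73) = -135531 + (144 + 73)/(48 + 73) = -135531 + 217/121 = -16399034/121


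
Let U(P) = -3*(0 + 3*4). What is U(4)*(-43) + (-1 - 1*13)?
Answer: 1534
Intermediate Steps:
U(P) = -36 (U(P) = -3*(0 + 12) = -3*12 = -36)
U(4)*(-43) + (-1 - 1*13) = -36*(-43) + (-1 - 1*13) = 1548 + (-1 - 13) = 1548 - 14 = 1534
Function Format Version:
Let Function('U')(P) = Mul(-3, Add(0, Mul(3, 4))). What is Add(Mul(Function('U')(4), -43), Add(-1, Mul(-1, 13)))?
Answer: 1534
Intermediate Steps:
Function('U')(P) = -36 (Function('U')(P) = Mul(-3, Add(0, 12)) = Mul(-3, 12) = -36)
Add(Mul(Function('U')(4), -43), Add(-1, Mul(-1, 13))) = Add(Mul(-36, -43), Add(-1, Mul(-1, 13))) = Add(1548, Add(-1, -13)) = Add(1548, -14) = 1534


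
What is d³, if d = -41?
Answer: -68921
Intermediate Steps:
d³ = (-41)³ = -68921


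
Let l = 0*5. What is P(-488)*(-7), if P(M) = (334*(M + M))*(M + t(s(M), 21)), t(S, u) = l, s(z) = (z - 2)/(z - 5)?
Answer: -1113561344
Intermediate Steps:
l = 0
s(z) = (-2 + z)/(-5 + z)
t(S, u) = 0
P(M) = 668*M² (P(M) = (334*(M + M))*(M + 0) = (334*(2*M))*M = (668*M)*M = 668*M²)
P(-488)*(-7) = (668*(-488)²)*(-7) = (668*238144)*(-7) = 159080192*(-7) = -1113561344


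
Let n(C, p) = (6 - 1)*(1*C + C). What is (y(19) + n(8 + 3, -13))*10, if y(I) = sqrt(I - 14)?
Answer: 1100 + 10*sqrt(5) ≈ 1122.4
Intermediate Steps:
y(I) = sqrt(-14 + I)
n(C, p) = 10*C (n(C, p) = 5*(C + C) = 5*(2*C) = 10*C)
(y(19) + n(8 + 3, -13))*10 = (sqrt(-14 + 19) + 10*(8 + 3))*10 = (sqrt(5) + 10*11)*10 = (sqrt(5) + 110)*10 = (110 + sqrt(5))*10 = 1100 + 10*sqrt(5)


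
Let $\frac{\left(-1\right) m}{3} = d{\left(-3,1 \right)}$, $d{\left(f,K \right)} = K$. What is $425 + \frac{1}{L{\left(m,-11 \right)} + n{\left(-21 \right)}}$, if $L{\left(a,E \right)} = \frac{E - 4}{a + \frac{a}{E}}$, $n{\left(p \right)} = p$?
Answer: $\frac{13173}{31} \approx 424.94$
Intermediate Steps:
$m = -3$ ($m = \left(-3\right) 1 = -3$)
$L{\left(a,E \right)} = \frac{-4 + E}{a + \frac{a}{E}}$
$425 + \frac{1}{L{\left(m,-11 \right)} + n{\left(-21 \right)}} = 425 + \frac{1}{- \frac{11 \left(-4 - 11\right)}{\left(-3\right) \left(1 - 11\right)} - 21} = 425 + \frac{1}{\left(-11\right) \left(- \frac{1}{3}\right) \frac{1}{-10} \left(-15\right) - 21} = 425 + \frac{1}{\left(-11\right) \left(- \frac{1}{3}\right) \left(- \frac{1}{10}\right) \left(-15\right) - 21} = 425 + \frac{1}{\frac{11}{2} - 21} = 425 + \frac{1}{- \frac{31}{2}} = 425 - \frac{2}{31} = \frac{13173}{31}$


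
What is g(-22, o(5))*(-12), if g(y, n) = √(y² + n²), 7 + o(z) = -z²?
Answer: -24*√377 ≈ -466.00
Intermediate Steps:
o(z) = -7 - z²
g(y, n) = √(n² + y²)
g(-22, o(5))*(-12) = √((-7 - 1*5²)² + (-22)²)*(-12) = √((-7 - 1*25)² + 484)*(-12) = √((-7 - 25)² + 484)*(-12) = √((-32)² + 484)*(-12) = √(1024 + 484)*(-12) = √1508*(-12) = (2*√377)*(-12) = -24*√377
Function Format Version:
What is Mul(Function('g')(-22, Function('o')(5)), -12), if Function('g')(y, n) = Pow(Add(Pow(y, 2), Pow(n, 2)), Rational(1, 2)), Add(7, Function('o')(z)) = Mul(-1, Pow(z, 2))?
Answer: Mul(-24, Pow(377, Rational(1, 2))) ≈ -466.00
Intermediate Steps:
Function('o')(z) = Add(-7, Mul(-1, Pow(z, 2)))
Function('g')(y, n) = Pow(Add(Pow(n, 2), Pow(y, 2)), Rational(1, 2))
Mul(Function('g')(-22, Function('o')(5)), -12) = Mul(Pow(Add(Pow(Add(-7, Mul(-1, Pow(5, 2))), 2), Pow(-22, 2)), Rational(1, 2)), -12) = Mul(Pow(Add(Pow(Add(-7, Mul(-1, 25)), 2), 484), Rational(1, 2)), -12) = Mul(Pow(Add(Pow(Add(-7, -25), 2), 484), Rational(1, 2)), -12) = Mul(Pow(Add(Pow(-32, 2), 484), Rational(1, 2)), -12) = Mul(Pow(Add(1024, 484), Rational(1, 2)), -12) = Mul(Pow(1508, Rational(1, 2)), -12) = Mul(Mul(2, Pow(377, Rational(1, 2))), -12) = Mul(-24, Pow(377, Rational(1, 2)))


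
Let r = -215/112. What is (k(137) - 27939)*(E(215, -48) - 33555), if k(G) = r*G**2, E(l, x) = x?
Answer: 240748794309/112 ≈ 2.1495e+9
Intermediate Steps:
r = -215/112 (r = -215*1/112 = -215/112 ≈ -1.9196)
k(G) = -215*G**2/112
(k(137) - 27939)*(E(215, -48) - 33555) = (-215/112*137**2 - 27939)*(-48 - 33555) = (-215/112*18769 - 27939)*(-33603) = (-4035335/112 - 27939)*(-33603) = -7164503/112*(-33603) = 240748794309/112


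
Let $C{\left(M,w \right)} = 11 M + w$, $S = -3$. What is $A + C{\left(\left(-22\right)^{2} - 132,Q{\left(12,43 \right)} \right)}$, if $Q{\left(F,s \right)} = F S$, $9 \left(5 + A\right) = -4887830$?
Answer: $- \frac{4853351}{9} \approx -5.3926 \cdot 10^{5}$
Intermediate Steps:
$A = - \frac{4887875}{9}$ ($A = -5 + \frac{1}{9} \left(-4887830\right) = -5 - \frac{4887830}{9} = - \frac{4887875}{9} \approx -5.431 \cdot 10^{5}$)
$Q{\left(F,s \right)} = - 3 F$ ($Q{\left(F,s \right)} = F \left(-3\right) = - 3 F$)
$C{\left(M,w \right)} = w + 11 M$
$A + C{\left(\left(-22\right)^{2} - 132,Q{\left(12,43 \right)} \right)} = - \frac{4887875}{9} + \left(\left(-3\right) 12 + 11 \left(\left(-22\right)^{2} - 132\right)\right) = - \frac{4887875}{9} - \left(36 - 11 \left(484 - 132\right)\right) = - \frac{4887875}{9} + \left(-36 + 11 \cdot 352\right) = - \frac{4887875}{9} + \left(-36 + 3872\right) = - \frac{4887875}{9} + 3836 = - \frac{4853351}{9}$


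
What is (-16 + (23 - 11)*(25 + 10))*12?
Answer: 4848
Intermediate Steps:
(-16 + (23 - 11)*(25 + 10))*12 = (-16 + 12*35)*12 = (-16 + 420)*12 = 404*12 = 4848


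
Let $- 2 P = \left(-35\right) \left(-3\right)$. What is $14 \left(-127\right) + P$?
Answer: $- \frac{3661}{2} \approx -1830.5$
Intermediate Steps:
$P = - \frac{105}{2}$ ($P = - \frac{\left(-35\right) \left(-3\right)}{2} = \left(- \frac{1}{2}\right) 105 = - \frac{105}{2} \approx -52.5$)
$14 \left(-127\right) + P = 14 \left(-127\right) - \frac{105}{2} = -1778 - \frac{105}{2} = - \frac{3661}{2}$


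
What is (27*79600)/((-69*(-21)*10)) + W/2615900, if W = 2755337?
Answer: 8987328751/60165700 ≈ 149.38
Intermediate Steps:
(27*79600)/((-69*(-21)*10)) + W/2615900 = (27*79600)/((-69*(-21)*10)) + 2755337/2615900 = 2149200/((1449*10)) + 2755337*(1/2615900) = 2149200/14490 + 2755337/2615900 = 2149200*(1/14490) + 2755337/2615900 = 23880/161 + 2755337/2615900 = 8987328751/60165700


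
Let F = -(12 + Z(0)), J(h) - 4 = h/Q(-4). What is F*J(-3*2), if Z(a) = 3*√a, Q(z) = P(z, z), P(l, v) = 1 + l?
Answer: -72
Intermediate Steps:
Q(z) = 1 + z
J(h) = 4 - h/3 (J(h) = 4 + h/(1 - 4) = 4 + h/(-3) = 4 + h*(-⅓) = 4 - h/3)
F = -12 (F = -(12 + 3*√0) = -(12 + 3*0) = -(12 + 0) = -1*12 = -12)
F*J(-3*2) = -12*(4 - (-1)*2) = -12*(4 - ⅓*(-6)) = -12*(4 + 2) = -12*6 = -72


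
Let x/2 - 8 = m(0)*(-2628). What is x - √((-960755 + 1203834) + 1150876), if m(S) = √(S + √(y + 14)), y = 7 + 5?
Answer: 16 - √1393955 - 5256*26^(¼) ≈ -13033.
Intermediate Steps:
y = 12
m(S) = √(S + √26) (m(S) = √(S + √(12 + 14)) = √(S + √26))
x = 16 - 5256*26^(¼) (x = 16 + 2*(√(0 + √26)*(-2628)) = 16 + 2*(√(√26)*(-2628)) = 16 + 2*(26^(¼)*(-2628)) = 16 + 2*(-2628*26^(¼)) = 16 - 5256*26^(¼) ≈ -11853.)
x - √((-960755 + 1203834) + 1150876) = (16 - 5256*26^(¼)) - √((-960755 + 1203834) + 1150876) = (16 - 5256*26^(¼)) - √(243079 + 1150876) = (16 - 5256*26^(¼)) - √1393955 = 16 - √1393955 - 5256*26^(¼)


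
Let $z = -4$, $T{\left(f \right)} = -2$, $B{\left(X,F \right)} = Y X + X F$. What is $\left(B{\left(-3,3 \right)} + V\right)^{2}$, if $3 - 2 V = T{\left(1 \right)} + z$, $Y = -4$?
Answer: $\frac{225}{4} \approx 56.25$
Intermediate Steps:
$B{\left(X,F \right)} = - 4 X + F X$ ($B{\left(X,F \right)} = - 4 X + X F = - 4 X + F X$)
$V = \frac{9}{2}$ ($V = \frac{3}{2} - \frac{-2 - 4}{2} = \frac{3}{2} - -3 = \frac{3}{2} + 3 = \frac{9}{2} \approx 4.5$)
$\left(B{\left(-3,3 \right)} + V\right)^{2} = \left(- 3 \left(-4 + 3\right) + \frac{9}{2}\right)^{2} = \left(\left(-3\right) \left(-1\right) + \frac{9}{2}\right)^{2} = \left(3 + \frac{9}{2}\right)^{2} = \left(\frac{15}{2}\right)^{2} = \frac{225}{4}$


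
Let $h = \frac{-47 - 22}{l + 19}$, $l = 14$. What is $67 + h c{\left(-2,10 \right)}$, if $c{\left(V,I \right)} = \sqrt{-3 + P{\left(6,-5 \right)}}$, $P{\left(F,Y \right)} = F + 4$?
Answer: $67 - \frac{23 \sqrt{7}}{11} \approx 61.468$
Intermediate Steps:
$P{\left(F,Y \right)} = 4 + F$
$h = - \frac{23}{11}$ ($h = \frac{-47 - 22}{14 + 19} = - \frac{69}{33} = \left(-69\right) \frac{1}{33} = - \frac{23}{11} \approx -2.0909$)
$c{\left(V,I \right)} = \sqrt{7}$ ($c{\left(V,I \right)} = \sqrt{-3 + \left(4 + 6\right)} = \sqrt{-3 + 10} = \sqrt{7}$)
$67 + h c{\left(-2,10 \right)} = 67 - \frac{23 \sqrt{7}}{11}$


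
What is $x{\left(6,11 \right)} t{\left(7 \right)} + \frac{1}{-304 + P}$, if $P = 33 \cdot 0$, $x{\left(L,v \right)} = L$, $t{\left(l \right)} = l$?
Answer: $\frac{12767}{304} \approx 41.997$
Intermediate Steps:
$P = 0$
$x{\left(6,11 \right)} t{\left(7 \right)} + \frac{1}{-304 + P} = 6 \cdot 7 + \frac{1}{-304 + 0} = 42 + \frac{1}{-304} = 42 - \frac{1}{304} = \frac{12767}{304}$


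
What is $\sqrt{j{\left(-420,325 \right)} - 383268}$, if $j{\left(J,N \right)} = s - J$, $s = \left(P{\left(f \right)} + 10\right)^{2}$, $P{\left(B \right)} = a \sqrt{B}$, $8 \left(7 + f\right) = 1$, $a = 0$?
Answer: $2 i \sqrt{95687} \approx 618.67 i$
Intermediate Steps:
$f = - \frac{55}{8}$ ($f = -7 + \frac{1}{8} \cdot 1 = -7 + \frac{1}{8} = - \frac{55}{8} \approx -6.875$)
$P{\left(B \right)} = 0$ ($P{\left(B \right)} = 0 \sqrt{B} = 0$)
$s = 100$ ($s = \left(0 + 10\right)^{2} = 10^{2} = 100$)
$j{\left(J,N \right)} = 100 - J$
$\sqrt{j{\left(-420,325 \right)} - 383268} = \sqrt{\left(100 - -420\right) - 383268} = \sqrt{\left(100 + 420\right) - 383268} = \sqrt{520 - 383268} = \sqrt{-382748} = 2 i \sqrt{95687}$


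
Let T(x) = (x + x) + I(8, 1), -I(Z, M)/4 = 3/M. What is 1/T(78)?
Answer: 1/144 ≈ 0.0069444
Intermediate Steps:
I(Z, M) = -12/M
T(x) = -12 + 2*x (T(x) = (x + x) - 12/1 = 2*x - 12*1 = 2*x - 12 = -12 + 2*x)
1/T(78) = 1/(-12 + 2*78) = 1/(-12 + 156) = 1/144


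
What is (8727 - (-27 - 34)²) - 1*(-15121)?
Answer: 20127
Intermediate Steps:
(8727 - (-27 - 34)²) - 1*(-15121) = (8727 - 1*(-61)²) + 15121 = (8727 - 1*3721) + 15121 = (8727 - 3721) + 15121 = 5006 + 15121 = 20127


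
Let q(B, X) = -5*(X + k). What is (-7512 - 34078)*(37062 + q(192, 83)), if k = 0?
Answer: -1524148730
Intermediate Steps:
q(B, X) = -5*X (q(B, X) = -5*(X + 0) = -5*X)
(-7512 - 34078)*(37062 + q(192, 83)) = (-7512 - 34078)*(37062 - 5*83) = -41590*(37062 - 415) = -41590*36647 = -1524148730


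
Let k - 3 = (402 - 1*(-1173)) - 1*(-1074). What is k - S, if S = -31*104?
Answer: 5876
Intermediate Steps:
S = -3224
k = 2652 (k = 3 + ((402 - 1*(-1173)) - 1*(-1074)) = 3 + ((402 + 1173) + 1074) = 3 + (1575 + 1074) = 3 + 2649 = 2652)
k - S = 2652 - 1*(-3224) = 2652 + 3224 = 5876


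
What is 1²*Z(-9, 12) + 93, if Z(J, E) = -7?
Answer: 86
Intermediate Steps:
1²*Z(-9, 12) + 93 = 1²*(-7) + 93 = 1*(-7) + 93 = -7 + 93 = 86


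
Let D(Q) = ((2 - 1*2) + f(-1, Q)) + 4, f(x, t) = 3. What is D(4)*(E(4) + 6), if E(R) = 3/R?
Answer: 189/4 ≈ 47.250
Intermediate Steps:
D(Q) = 7 (D(Q) = ((2 - 1*2) + 3) + 4 = ((2 - 2) + 3) + 4 = (0 + 3) + 4 = 3 + 4 = 7)
D(4)*(E(4) + 6) = 7*(3/4 + 6) = 7*(27/4) = 189/4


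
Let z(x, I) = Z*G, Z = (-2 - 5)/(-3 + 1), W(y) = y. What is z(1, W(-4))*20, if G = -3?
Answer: -210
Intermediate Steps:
Z = 7/2 (Z = -7/(-2) = -7*(-½) = 7/2 ≈ 3.5000)
z(x, I) = -21/2 (z(x, I) = (7/2)*(-3) = -21/2)
z(1, W(-4))*20 = -21/2*20 = -210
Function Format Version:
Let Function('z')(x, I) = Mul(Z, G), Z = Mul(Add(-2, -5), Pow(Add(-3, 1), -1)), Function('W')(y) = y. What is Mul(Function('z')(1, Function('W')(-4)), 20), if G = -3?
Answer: -210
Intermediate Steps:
Z = Rational(7, 2) (Z = Mul(-7, Pow(-2, -1)) = Mul(-7, Rational(-1, 2)) = Rational(7, 2) ≈ 3.5000)
Function('z')(x, I) = Rational(-21, 2) (Function('z')(x, I) = Mul(Rational(7, 2), -3) = Rational(-21, 2))
Mul(Function('z')(1, Function('W')(-4)), 20) = Mul(Rational(-21, 2), 20) = -210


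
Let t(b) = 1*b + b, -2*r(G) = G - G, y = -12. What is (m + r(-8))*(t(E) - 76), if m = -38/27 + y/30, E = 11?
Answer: 488/5 ≈ 97.600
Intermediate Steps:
r(G) = 0 (r(G) = -(G - G)/2 = -½*0 = 0)
t(b) = 2*b (t(b) = b + b = 2*b)
m = -244/135 (m = -38/27 - 12/30 = -38*1/27 - 12*1/30 = -38/27 - ⅖ = -244/135 ≈ -1.8074)
(m + r(-8))*(t(E) - 76) = (-244/135 + 0)*(2*11 - 76) = -244*(22 - 76)/135 = -244/135*(-54) = 488/5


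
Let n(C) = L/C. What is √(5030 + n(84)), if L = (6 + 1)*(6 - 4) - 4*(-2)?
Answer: √8873382/42 ≈ 70.924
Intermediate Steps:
L = 22 (L = 7*2 + 8 = 14 + 8 = 22)
n(C) = 22/C
√(5030 + n(84)) = √(5030 + 22/84) = √(5030 + 22*(1/84)) = √(5030 + 11/42) = √(211271/42) = √8873382/42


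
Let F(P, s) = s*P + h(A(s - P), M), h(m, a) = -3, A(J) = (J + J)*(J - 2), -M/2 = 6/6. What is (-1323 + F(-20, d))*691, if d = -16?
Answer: -695146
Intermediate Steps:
M = -2 (M = -12/6 = -2*1 = -2)
A(J) = 2*J*(-2 + J) (A(J) = (2*J)*(-2 + J) = 2*J*(-2 + J))
F(P, s) = -3 + P*s (F(P, s) = s*P - 3 = P*s - 3 = -3 + P*s)
(-1323 + F(-20, d))*691 = (-1323 + (-3 - 20*(-16)))*691 = (-1323 + (-3 + 320))*691 = (-1323 + 317)*691 = -1006*691 = -695146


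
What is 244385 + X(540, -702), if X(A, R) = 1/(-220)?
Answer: 53764699/220 ≈ 2.4439e+5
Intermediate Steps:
X(A, R) = -1/220
244385 + X(540, -702) = 244385 - 1/220 = 53764699/220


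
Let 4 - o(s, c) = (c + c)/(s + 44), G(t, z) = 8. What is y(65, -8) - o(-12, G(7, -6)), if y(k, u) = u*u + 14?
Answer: 149/2 ≈ 74.500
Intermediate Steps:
o(s, c) = 4 - 2*c/(44 + s) (o(s, c) = 4 - (c + c)/(s + 44) = 4 - 2*c/(44 + s))
y(k, u) = 14 + u² (y(k, u) = u² + 14 = 14 + u²)
y(65, -8) - o(-12, G(7, -6)) = (14 + (-8)²) - 2*(88 - 1*8 + 2*(-12))/(44 - 12) = (14 + 64) - 2*(88 - 8 - 24)/32 = 78 - 2*56/32 = 78 - 1*7/2 = 78 - 7/2 = 149/2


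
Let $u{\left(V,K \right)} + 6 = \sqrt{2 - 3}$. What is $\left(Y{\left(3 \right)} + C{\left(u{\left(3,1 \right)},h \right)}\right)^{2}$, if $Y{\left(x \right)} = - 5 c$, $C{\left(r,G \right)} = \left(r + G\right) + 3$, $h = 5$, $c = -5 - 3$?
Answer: $\left(42 + i\right)^{2} \approx 1763.0 + 84.0 i$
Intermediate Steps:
$c = -8$ ($c = -5 - 3 = -8$)
$u{\left(V,K \right)} = -6 + i$ ($u{\left(V,K \right)} = -6 + \sqrt{2 - 3} = -6 + \sqrt{-1} = -6 + i$)
$C{\left(r,G \right)} = 3 + G + r$ ($C{\left(r,G \right)} = \left(G + r\right) + 3 = 3 + G + r$)
$Y{\left(x \right)} = 40$ ($Y{\left(x \right)} = \left(-5\right) \left(-8\right) = 40$)
$\left(Y{\left(3 \right)} + C{\left(u{\left(3,1 \right)},h \right)}\right)^{2} = \left(40 + \left(3 + 5 - \left(6 - i\right)\right)\right)^{2} = \left(40 + \left(2 + i\right)\right)^{2} = \left(42 + i\right)^{2}$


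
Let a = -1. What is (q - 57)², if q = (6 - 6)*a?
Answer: 3249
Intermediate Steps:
q = 0 (q = (6 - 6)*(-1) = 0*(-1) = 0)
(q - 57)² = (0 - 57)² = (-57)² = 3249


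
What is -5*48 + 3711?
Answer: 3471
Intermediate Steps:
-5*48 + 3711 = -240 + 3711 = 3471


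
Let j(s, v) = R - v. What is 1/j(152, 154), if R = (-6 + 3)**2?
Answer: -1/145 ≈ -0.0068966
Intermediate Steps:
R = 9 (R = (-3)**2 = 9)
j(s, v) = 9 - v
1/j(152, 154) = 1/(9 - 1*154) = 1/(9 - 154) = 1/(-145) = -1/145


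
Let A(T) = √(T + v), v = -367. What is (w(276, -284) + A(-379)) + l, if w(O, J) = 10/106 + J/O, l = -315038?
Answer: -1152097384/3657 + I*√746 ≈ -3.1504e+5 + 27.313*I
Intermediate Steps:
w(O, J) = 5/53 + J/O (w(O, J) = 10*(1/106) + J/O = 5/53 + J/O)
A(T) = √(-367 + T) (A(T) = √(T - 367) = √(-367 + T))
(w(276, -284) + A(-379)) + l = ((5/53 - 284/276) + √(-367 - 379)) - 315038 = ((5/53 - 284*1/276) + √(-746)) - 315038 = ((5/53 - 71/69) + I*√746) - 315038 = (-3418/3657 + I*√746) - 315038 = -1152097384/3657 + I*√746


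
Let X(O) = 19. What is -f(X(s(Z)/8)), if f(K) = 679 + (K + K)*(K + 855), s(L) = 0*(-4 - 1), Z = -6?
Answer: -33891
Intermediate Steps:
s(L) = 0 (s(L) = 0*(-5) = 0)
f(K) = 679 + 2*K*(855 + K) (f(K) = 679 + (2*K)*(855 + K) = 679 + 2*K*(855 + K))
-f(X(s(Z)/8)) = -(679 + 2*19**2 + 1710*19) = -(679 + 2*361 + 32490) = -(679 + 722 + 32490) = -1*33891 = -33891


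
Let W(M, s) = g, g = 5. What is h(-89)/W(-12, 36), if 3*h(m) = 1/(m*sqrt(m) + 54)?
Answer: 18/3539425 + 89*I*sqrt(89)/10618275 ≈ 5.0856e-6 + 7.9073e-5*I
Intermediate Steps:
W(M, s) = 5
h(m) = 1/(3*(54 + m**(3/2))) (h(m) = 1/(3*(m*sqrt(m) + 54)) = 1/(3*(m**(3/2) + 54)) = 1/(3*(54 + m**(3/2))))
h(-89)/W(-12, 36) = (1/(3*(54 + (-89)**(3/2))))/5 = (1/(3*(54 - 89*I*sqrt(89))))*(1/5) = 1/(15*(54 - 89*I*sqrt(89)))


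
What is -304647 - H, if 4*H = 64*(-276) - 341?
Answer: -1200583/4 ≈ -3.0015e+5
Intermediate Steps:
H = -18005/4 (H = (64*(-276) - 341)/4 = (-17664 - 341)/4 = (¼)*(-18005) = -18005/4 ≈ -4501.3)
-304647 - H = -304647 - 1*(-18005/4) = -304647 + 18005/4 = -1200583/4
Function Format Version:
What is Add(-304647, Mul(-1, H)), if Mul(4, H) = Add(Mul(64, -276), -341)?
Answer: Rational(-1200583, 4) ≈ -3.0015e+5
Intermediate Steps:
H = Rational(-18005, 4) (H = Mul(Rational(1, 4), Add(Mul(64, -276), -341)) = Mul(Rational(1, 4), Add(-17664, -341)) = Mul(Rational(1, 4), -18005) = Rational(-18005, 4) ≈ -4501.3)
Add(-304647, Mul(-1, H)) = Add(-304647, Mul(-1, Rational(-18005, 4))) = Add(-304647, Rational(18005, 4)) = Rational(-1200583, 4)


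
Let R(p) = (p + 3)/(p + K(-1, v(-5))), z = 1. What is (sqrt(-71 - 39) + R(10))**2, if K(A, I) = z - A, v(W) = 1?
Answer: -15671/144 + 13*I*sqrt(110)/6 ≈ -108.83 + 22.724*I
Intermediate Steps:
K(A, I) = 1 - A
R(p) = (3 + p)/(2 + p) (R(p) = (p + 3)/(p + (1 - 1*(-1))) = (3 + p)/(p + (1 + 1)) = (3 + p)/(p + 2) = (3 + p)/(2 + p))
(sqrt(-71 - 39) + R(10))**2 = (sqrt(-71 - 39) + (3 + 10)/(2 + 10))**2 = (sqrt(-110) + 13/12)**2 = (I*sqrt(110) + (1/12)*13)**2 = (I*sqrt(110) + 13/12)**2 = (13/12 + I*sqrt(110))**2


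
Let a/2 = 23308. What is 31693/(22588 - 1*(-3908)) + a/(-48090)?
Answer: 48163139/212365440 ≈ 0.22679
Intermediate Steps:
a = 46616 (a = 2*23308 = 46616)
31693/(22588 - 1*(-3908)) + a/(-48090) = 31693/(22588 - 1*(-3908)) + 46616/(-48090) = 31693/(22588 + 3908) + 46616*(-1/48090) = 31693/26496 - 23308/24045 = 48163139/212365440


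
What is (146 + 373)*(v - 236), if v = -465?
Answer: -363819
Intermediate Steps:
(146 + 373)*(v - 236) = (146 + 373)*(-465 - 236) = 519*(-701) = -363819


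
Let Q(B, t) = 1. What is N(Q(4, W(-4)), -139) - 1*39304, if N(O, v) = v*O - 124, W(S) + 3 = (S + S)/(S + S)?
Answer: -39567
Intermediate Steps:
W(S) = -2 (W(S) = -3 + (S + S)/(S + S) = -3 + (2*S)/((2*S)) = -3 + (2*S)*(1/(2*S)) = -3 + 1 = -2)
N(O, v) = -124 + O*v (N(O, v) = O*v - 124 = -124 + O*v)
N(Q(4, W(-4)), -139) - 1*39304 = (-124 + 1*(-139)) - 1*39304 = (-124 - 139) - 39304 = -263 - 39304 = -39567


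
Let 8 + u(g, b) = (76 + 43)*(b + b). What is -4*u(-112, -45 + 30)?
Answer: 14312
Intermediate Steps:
u(g, b) = -8 + 238*b (u(g, b) = -8 + (76 + 43)*(b + b) = -8 + 119*(2*b) = -8 + 238*b)
-4*u(-112, -45 + 30) = -4*(-8 + 238*(-45 + 30)) = -4*(-8 + 238*(-15)) = -4*(-8 - 3570) = -4*(-3578) = 14312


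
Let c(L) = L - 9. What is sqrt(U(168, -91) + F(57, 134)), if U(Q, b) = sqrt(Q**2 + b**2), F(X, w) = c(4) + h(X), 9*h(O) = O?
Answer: sqrt(12 + 63*sqrt(745))/3 ≈ 13.871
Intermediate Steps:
h(O) = O/9
c(L) = -9 + L
F(X, w) = -5 + X/9 (F(X, w) = (-9 + 4) + X/9 = -5 + X/9)
sqrt(U(168, -91) + F(57, 134)) = sqrt(sqrt(168**2 + (-91)**2) + (-5 + (1/9)*57)) = sqrt(sqrt(28224 + 8281) + (-5 + 19/3)) = sqrt(sqrt(36505) + 4/3) = sqrt(7*sqrt(745) + 4/3) = sqrt(4/3 + 7*sqrt(745))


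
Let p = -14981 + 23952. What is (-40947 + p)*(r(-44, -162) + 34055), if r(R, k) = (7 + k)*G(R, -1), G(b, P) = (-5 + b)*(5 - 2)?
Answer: -1817515840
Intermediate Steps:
G(b, P) = -15 + 3*b (G(b, P) = (-5 + b)*3 = -15 + 3*b)
r(R, k) = (-15 + 3*R)*(7 + k) (r(R, k) = (7 + k)*(-15 + 3*R) = (-15 + 3*R)*(7 + k))
p = 8971
(-40947 + p)*(r(-44, -162) + 34055) = (-40947 + 8971)*(3*(-5 - 44)*(7 - 162) + 34055) = -31976*(3*(-49)*(-155) + 34055) = -31976*(22785 + 34055) = -31976*56840 = -1817515840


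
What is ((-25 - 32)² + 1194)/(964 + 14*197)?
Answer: 4443/3722 ≈ 1.1937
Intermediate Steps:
((-25 - 32)² + 1194)/(964 + 14*197) = ((-57)² + 1194)/(964 + 2758) = (3249 + 1194)/3722 = 4443*(1/3722) = 4443/3722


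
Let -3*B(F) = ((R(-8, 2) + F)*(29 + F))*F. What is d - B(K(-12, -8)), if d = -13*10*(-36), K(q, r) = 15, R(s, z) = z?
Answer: 8420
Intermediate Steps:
B(F) = -F*(2 + F)*(29 + F)/3 (B(F) = -(2 + F)*(29 + F)*F/3 = -F*(2 + F)*(29 + F)/3)
d = 4680 (d = -130*(-36) = 4680)
d - B(K(-12, -8)) = 4680 - (-1)*15*(58 + 15² + 31*15)/3 = 4680 - (-1)*15*(58 + 225 + 465)/3 = 4680 - (-1)*15*748/3 = 4680 - 1*(-3740) = 4680 + 3740 = 8420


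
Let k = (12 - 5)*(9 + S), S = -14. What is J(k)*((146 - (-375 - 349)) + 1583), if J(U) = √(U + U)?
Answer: 2453*I*√70 ≈ 20523.0*I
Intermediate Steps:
k = -35 (k = (12 - 5)*(9 - 14) = 7*(-5) = -35)
J(U) = √2*√U (J(U) = √(2*U) = √2*√U)
J(k)*((146 - (-375 - 349)) + 1583) = (√2*√(-35))*((146 - (-375 - 349)) + 1583) = (√2*(I*√35))*((146 - 1*(-724)) + 1583) = (I*√70)*((146 + 724) + 1583) = (I*√70)*(870 + 1583) = (I*√70)*2453 = 2453*I*√70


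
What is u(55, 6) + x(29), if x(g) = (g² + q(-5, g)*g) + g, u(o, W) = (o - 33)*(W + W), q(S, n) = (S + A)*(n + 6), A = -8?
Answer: -12061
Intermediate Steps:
q(S, n) = (-8 + S)*(6 + n) (q(S, n) = (S - 8)*(n + 6) = (-8 + S)*(6 + n))
u(o, W) = 2*W*(-33 + o) (u(o, W) = (-33 + o)*(2*W) = 2*W*(-33 + o))
x(g) = g + g² + g*(-78 - 13*g) (x(g) = (g² + (-48 - 8*g + 6*(-5) - 5*g)*g) + g = (g² + (-48 - 8*g - 30 - 5*g)*g) + g = (g² + (-78 - 13*g)*g) + g = (g² + g*(-78 - 13*g)) + g = g + g² + g*(-78 - 13*g))
u(55, 6) + x(29) = 2*6*(-33 + 55) - 1*29*(77 + 12*29) = 2*6*22 - 1*29*(77 + 348) = 264 - 1*29*425 = 264 - 12325 = -12061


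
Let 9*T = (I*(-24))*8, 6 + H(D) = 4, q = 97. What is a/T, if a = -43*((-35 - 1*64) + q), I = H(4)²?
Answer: -129/128 ≈ -1.0078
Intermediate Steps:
H(D) = -2 (H(D) = -6 + 4 = -2)
I = 4 (I = (-2)² = 4)
T = -256/3 (T = ((4*(-24))*8)/9 = (-96*8)/9 = (⅑)*(-768) = -256/3 ≈ -85.333)
a = 86 (a = -43*((-35 - 1*64) + 97) = -43*((-35 - 64) + 97) = -43*(-99 + 97) = -43*(-2) = 86)
a/T = 86/(-256/3) = 86*(-3/256) = -129/128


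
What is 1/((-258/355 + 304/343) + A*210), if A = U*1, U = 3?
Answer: 121765/76731376 ≈ 0.0015869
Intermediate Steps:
A = 3 (A = 3*1 = 3)
1/((-258/355 + 304/343) + A*210) = 1/((-258/355 + 304/343) + 3*210) = 1/((-258*1/355 + 304*(1/343)) + 630) = 1/((-258/355 + 304/343) + 630) = 1/(19426/121765 + 630) = 1/(76731376/121765) = 121765/76731376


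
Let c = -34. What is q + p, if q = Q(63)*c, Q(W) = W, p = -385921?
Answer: -388063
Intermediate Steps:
q = -2142 (q = 63*(-34) = -2142)
q + p = -2142 - 385921 = -388063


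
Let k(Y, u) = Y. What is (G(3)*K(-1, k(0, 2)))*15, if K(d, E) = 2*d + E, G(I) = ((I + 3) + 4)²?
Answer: -3000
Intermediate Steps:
G(I) = (7 + I)² (G(I) = ((3 + I) + 4)² = (7 + I)²)
K(d, E) = E + 2*d
(G(3)*K(-1, k(0, 2)))*15 = ((7 + 3)²*(0 + 2*(-1)))*15 = (10²*(0 - 2))*15 = (100*(-2))*15 = -200*15 = -3000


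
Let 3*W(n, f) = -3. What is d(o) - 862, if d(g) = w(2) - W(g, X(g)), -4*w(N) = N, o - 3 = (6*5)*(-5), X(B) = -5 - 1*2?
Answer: -1723/2 ≈ -861.50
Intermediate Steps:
X(B) = -7 (X(B) = -5 - 2 = -7)
W(n, f) = -1 (W(n, f) = (1/3)*(-3) = -1)
o = -147 (o = 3 + (6*5)*(-5) = 3 + 30*(-5) = 3 - 150 = -147)
w(N) = -N/4
d(g) = 1/2 (d(g) = -1/4*2 - 1*(-1) = -1/2 + 1 = 1/2)
d(o) - 862 = 1/2 - 862 = -1723/2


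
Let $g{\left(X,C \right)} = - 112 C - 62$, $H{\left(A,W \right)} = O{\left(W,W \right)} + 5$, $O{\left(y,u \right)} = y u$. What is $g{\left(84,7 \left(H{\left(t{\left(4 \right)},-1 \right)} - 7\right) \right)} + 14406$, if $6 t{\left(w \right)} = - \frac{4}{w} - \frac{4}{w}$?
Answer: $15128$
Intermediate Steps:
$O{\left(y,u \right)} = u y$
$t{\left(w \right)} = - \frac{4}{3 w}$ ($t{\left(w \right)} = \frac{- \frac{4}{w} - \frac{4}{w}}{6} = \frac{\left(-8\right) \frac{1}{w}}{6} = - \frac{4}{3 w}$)
$H{\left(A,W \right)} = 5 + W^{2}$ ($H{\left(A,W \right)} = W W + 5 = W^{2} + 5 = 5 + W^{2}$)
$g{\left(X,C \right)} = -62 - 112 C$
$g{\left(84,7 \left(H{\left(t{\left(4 \right)},-1 \right)} - 7\right) \right)} + 14406 = \left(-62 - 112 \cdot 7 \left(\left(5 + \left(-1\right)^{2}\right) - 7\right)\right) + 14406 = \left(-62 - 112 \cdot 7 \left(\left(5 + 1\right) - 7\right)\right) + 14406 = \left(-62 - 112 \cdot 7 \left(6 - 7\right)\right) + 14406 = \left(-62 - 112 \cdot 7 \left(-1\right)\right) + 14406 = \left(-62 - -784\right) + 14406 = \left(-62 + 784\right) + 14406 = 722 + 14406 = 15128$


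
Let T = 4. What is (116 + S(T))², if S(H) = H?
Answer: 14400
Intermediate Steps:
(116 + S(T))² = (116 + 4)² = 120² = 14400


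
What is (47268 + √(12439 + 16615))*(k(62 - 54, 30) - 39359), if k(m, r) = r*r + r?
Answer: -1816461972 - 38429*√29054 ≈ -1.8230e+9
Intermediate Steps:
k(m, r) = r + r² (k(m, r) = r² + r = r + r²)
(47268 + √(12439 + 16615))*(k(62 - 54, 30) - 39359) = (47268 + √(12439 + 16615))*(30*(1 + 30) - 39359) = (47268 + √29054)*(30*31 - 39359) = (47268 + √29054)*(930 - 39359) = (47268 + √29054)*(-38429) = -1816461972 - 38429*√29054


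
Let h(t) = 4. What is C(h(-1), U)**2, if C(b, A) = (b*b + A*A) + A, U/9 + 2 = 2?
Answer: 256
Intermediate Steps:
U = 0 (U = -18 + 9*2 = -18 + 18 = 0)
C(b, A) = A + A**2 + b**2 (C(b, A) = (b**2 + A**2) + A = (A**2 + b**2) + A = A + A**2 + b**2)
C(h(-1), U)**2 = (0 + 0**2 + 4**2)**2 = (0 + 0 + 16)**2 = 16**2 = 256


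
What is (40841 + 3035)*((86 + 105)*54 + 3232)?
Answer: 594344296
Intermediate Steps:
(40841 + 3035)*((86 + 105)*54 + 3232) = 43876*(191*54 + 3232) = 43876*(10314 + 3232) = 43876*13546 = 594344296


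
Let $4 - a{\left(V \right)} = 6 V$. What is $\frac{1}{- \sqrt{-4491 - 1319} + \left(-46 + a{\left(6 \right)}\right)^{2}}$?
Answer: $\frac{3042}{18510433} + \frac{i \sqrt{5810}}{37020866} \approx 0.00016434 + 2.0589 \cdot 10^{-6} i$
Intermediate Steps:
$a{\left(V \right)} = 4 - 6 V$
$\frac{1}{- \sqrt{-4491 - 1319} + \left(-46 + a{\left(6 \right)}\right)^{2}} = \frac{1}{- \sqrt{-4491 - 1319} + \left(-46 + \left(4 - 36\right)\right)^{2}} = \frac{1}{- \sqrt{-5810} + \left(-46 + \left(4 - 36\right)\right)^{2}} = \frac{1}{- i \sqrt{5810} + \left(-46 - 32\right)^{2}} = \frac{1}{- i \sqrt{5810} + \left(-78\right)^{2}} = \frac{1}{- i \sqrt{5810} + 6084} = \frac{1}{6084 - i \sqrt{5810}}$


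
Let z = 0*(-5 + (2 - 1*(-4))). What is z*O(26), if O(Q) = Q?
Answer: 0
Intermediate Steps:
z = 0 (z = 0*(-5 + (2 + 4)) = 0*(-5 + 6) = 0*1 = 0)
z*O(26) = 0*26 = 0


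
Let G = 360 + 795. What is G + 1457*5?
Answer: 8440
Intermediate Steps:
G = 1155
G + 1457*5 = 1155 + 1457*5 = 1155 + 7285 = 8440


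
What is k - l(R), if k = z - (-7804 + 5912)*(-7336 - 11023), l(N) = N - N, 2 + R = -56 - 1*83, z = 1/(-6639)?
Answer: -230607178693/6639 ≈ -3.4735e+7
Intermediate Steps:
z = -1/6639 ≈ -0.00015063
R = -141 (R = -2 + (-56 - 1*83) = -2 + (-56 - 83) = -2 - 139 = -141)
l(N) = 0
k = -230607178693/6639 (k = -1/6639 - (-7804 + 5912)*(-7336 - 11023) = -1/6639 - (-1892)*(-18359) = -1/6639 - 1*34735228 = -1/6639 - 34735228 = -230607178693/6639 ≈ -3.4735e+7)
k - l(R) = -230607178693/6639 - 1*0 = -230607178693/6639 + 0 = -230607178693/6639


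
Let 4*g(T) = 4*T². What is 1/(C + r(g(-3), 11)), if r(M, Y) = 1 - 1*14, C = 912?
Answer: 1/899 ≈ 0.0011123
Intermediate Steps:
g(T) = T² (g(T) = (4*T²)/4 = T²)
r(M, Y) = -13 (r(M, Y) = 1 - 14 = -13)
1/(C + r(g(-3), 11)) = 1/(912 - 13) = 1/899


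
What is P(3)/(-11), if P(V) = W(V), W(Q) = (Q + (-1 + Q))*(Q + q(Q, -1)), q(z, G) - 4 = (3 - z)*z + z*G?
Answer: -20/11 ≈ -1.8182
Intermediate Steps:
q(z, G) = 4 + G*z + z*(3 - z) (q(z, G) = 4 + ((3 - z)*z + z*G) = 4 + (z*(3 - z) + G*z) = 4 + (G*z + z*(3 - z)) = 4 + G*z + z*(3 - z))
W(Q) = (-1 + 2*Q)*(4 - Q² + 3*Q) (W(Q) = (Q + (-1 + Q))*(Q + (4 - Q² + 3*Q - Q)) = (-1 + 2*Q)*(Q + (4 - Q² + 2*Q)) = (-1 + 2*Q)*(4 - Q² + 3*Q))
P(V) = -4 - 2*V³ + 5*V + 7*V²
P(3)/(-11) = (-4 - 2*3³ + 5*3 + 7*3²)/(-11) = -(-4 - 2*27 + 15 + 7*9)/11 = -(-4 - 54 + 15 + 63)/11 = -1/11*20 = -20/11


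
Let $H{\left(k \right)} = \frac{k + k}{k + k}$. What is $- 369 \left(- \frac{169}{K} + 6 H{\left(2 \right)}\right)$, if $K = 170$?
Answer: $- \frac{314019}{170} \approx -1847.2$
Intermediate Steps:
$H{\left(k \right)} = 1$ ($H{\left(k \right)} = \frac{2 k}{2 k} = 2 k \frac{1}{2 k} = 1$)
$- 369 \left(- \frac{169}{K} + 6 H{\left(2 \right)}\right) = - 369 \left(- \frac{169}{170} + 6 \cdot 1\right) = - 369 \left(\left(-169\right) \frac{1}{170} + 6\right) = - 369 \left(- \frac{169}{170} + 6\right) = \left(-369\right) \frac{851}{170} = - \frac{314019}{170}$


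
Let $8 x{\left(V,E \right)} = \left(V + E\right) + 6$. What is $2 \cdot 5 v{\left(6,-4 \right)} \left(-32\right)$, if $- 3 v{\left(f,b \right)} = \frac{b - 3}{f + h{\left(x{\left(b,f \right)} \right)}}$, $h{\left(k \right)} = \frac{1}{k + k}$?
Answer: $- \frac{4480}{39} \approx -114.87$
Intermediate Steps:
$x{\left(V,E \right)} = \frac{3}{4} + \frac{E}{8} + \frac{V}{8}$ ($x{\left(V,E \right)} = \frac{\left(V + E\right) + 6}{8} = \frac{\left(E + V\right) + 6}{8} = \frac{6 + E + V}{8} = \frac{3}{4} + \frac{E}{8} + \frac{V}{8}$)
$h{\left(k \right)} = \frac{1}{2 k}$
$v{\left(f,b \right)} = - \frac{-3 + b}{3 \left(f + \frac{1}{2 \left(\frac{3}{4} + \frac{b}{8} + \frac{f}{8}\right)}\right)}$ ($v{\left(f,b \right)} = - \frac{\left(b - 3\right) \frac{1}{f + \frac{1}{2 \left(\frac{3}{4} + \frac{f}{8} + \frac{b}{8}\right)}}}{3} = - \frac{\left(-3 + b\right) \frac{1}{f + \frac{1}{2 \left(\frac{3}{4} + \frac{b}{8} + \frac{f}{8}\right)}}}{3} = - \frac{\frac{1}{f + \frac{1}{2 \left(\frac{3}{4} + \frac{b}{8} + \frac{f}{8}\right)}} \left(-3 + b\right)}{3} = - \frac{-3 + b}{3 \left(f + \frac{1}{2 \left(\frac{3}{4} + \frac{b}{8} + \frac{f}{8}\right)}\right)}$)
$2 \cdot 5 v{\left(6,-4 \right)} \left(-32\right) = 2 \cdot 5 \left(- \frac{\left(-3 - 4\right) \left(6 - 4 + 6\right)}{12 + 3 \cdot 6 \left(6 - 4 + 6\right)}\right) \left(-32\right) = 10 \left(\left(-1\right) \frac{1}{12 + 3 \cdot 6 \cdot 8} \left(-7\right) 8\right) \left(-32\right) = 10 \left(\left(-1\right) \frac{1}{12 + 144} \left(-7\right) 8\right) \left(-32\right) = 10 \left(\left(-1\right) \frac{1}{156} \left(-7\right) 8\right) \left(-32\right) = 10 \cdot \frac{14}{39} \left(-32\right) = \frac{140}{39} \left(-32\right) = - \frac{4480}{39}$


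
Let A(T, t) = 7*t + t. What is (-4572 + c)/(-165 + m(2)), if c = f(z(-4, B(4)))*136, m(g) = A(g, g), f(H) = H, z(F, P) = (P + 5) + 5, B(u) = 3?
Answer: 2804/149 ≈ 18.819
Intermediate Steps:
z(F, P) = 10 + P (z(F, P) = (5 + P) + 5 = 10 + P)
A(T, t) = 8*t
m(g) = 8*g
c = 1768 (c = (10 + 3)*136 = 13*136 = 1768)
(-4572 + c)/(-165 + m(2)) = (-4572 + 1768)/(-165 + 8*2) = -2804/(-165 + 16) = -2804/(-149) = -2804*(-1/149) = 2804/149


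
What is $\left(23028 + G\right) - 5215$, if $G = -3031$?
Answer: $14782$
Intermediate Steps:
$\left(23028 + G\right) - 5215 = \left(23028 - 3031\right) - 5215 = 19997 - 5215 = 14782$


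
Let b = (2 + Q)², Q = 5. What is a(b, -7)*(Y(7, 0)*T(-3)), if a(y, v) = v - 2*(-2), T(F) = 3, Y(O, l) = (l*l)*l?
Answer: 0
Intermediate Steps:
Y(O, l) = l³ (Y(O, l) = l²*l = l³)
b = 49 (b = (2 + 5)² = 7² = 49)
a(y, v) = 4 + v (a(y, v) = v + 4 = 4 + v)
a(b, -7)*(Y(7, 0)*T(-3)) = (4 - 7)*(0³*3) = -0*3 = -3*0 = 0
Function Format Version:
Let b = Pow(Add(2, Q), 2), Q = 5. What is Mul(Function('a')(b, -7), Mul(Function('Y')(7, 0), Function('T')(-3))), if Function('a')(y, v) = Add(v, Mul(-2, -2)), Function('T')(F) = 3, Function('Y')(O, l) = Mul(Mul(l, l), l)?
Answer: 0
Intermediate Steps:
Function('Y')(O, l) = Pow(l, 3) (Function('Y')(O, l) = Mul(Pow(l, 2), l) = Pow(l, 3))
b = 49 (b = Pow(Add(2, 5), 2) = Pow(7, 2) = 49)
Function('a')(y, v) = Add(4, v) (Function('a')(y, v) = Add(v, 4) = Add(4, v))
Mul(Function('a')(b, -7), Mul(Function('Y')(7, 0), Function('T')(-3))) = Mul(Add(4, -7), Mul(Pow(0, 3), 3)) = Mul(-3, Mul(0, 3)) = Mul(-3, 0) = 0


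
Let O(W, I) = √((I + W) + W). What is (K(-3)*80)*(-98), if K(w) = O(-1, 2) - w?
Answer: -23520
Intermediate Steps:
O(W, I) = √(I + 2*W)
K(w) = -w (K(w) = √(2 + 2*(-1)) - w = √(2 - 2) - w = √0 - w = 0 - w = -w)
(K(-3)*80)*(-98) = (-1*(-3)*80)*(-98) = (3*80)*(-98) = 240*(-98) = -23520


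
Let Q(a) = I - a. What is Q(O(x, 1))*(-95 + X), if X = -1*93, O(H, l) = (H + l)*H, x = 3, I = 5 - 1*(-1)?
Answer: 1128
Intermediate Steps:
I = 6 (I = 5 + 1 = 6)
O(H, l) = H*(H + l)
X = -93
Q(a) = 6 - a
Q(O(x, 1))*(-95 + X) = (6 - 3*(3 + 1))*(-95 - 93) = (6 - 3*4)*(-188) = (6 - 1*12)*(-188) = (6 - 12)*(-188) = -6*(-188) = 1128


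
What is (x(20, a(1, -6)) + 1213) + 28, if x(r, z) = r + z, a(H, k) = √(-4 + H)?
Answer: 1261 + I*√3 ≈ 1261.0 + 1.732*I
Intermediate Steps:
(x(20, a(1, -6)) + 1213) + 28 = ((20 + √(-4 + 1)) + 1213) + 28 = ((20 + √(-3)) + 1213) + 28 = ((20 + I*√3) + 1213) + 28 = (1233 + I*√3) + 28 = 1261 + I*√3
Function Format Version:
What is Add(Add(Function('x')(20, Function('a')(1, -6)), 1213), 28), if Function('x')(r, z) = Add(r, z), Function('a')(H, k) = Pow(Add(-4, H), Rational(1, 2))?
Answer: Add(1261, Mul(I, Pow(3, Rational(1, 2)))) ≈ Add(1261.0, Mul(1.7320, I))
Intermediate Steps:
Add(Add(Function('x')(20, Function('a')(1, -6)), 1213), 28) = Add(Add(Add(20, Pow(Add(-4, 1), Rational(1, 2))), 1213), 28) = Add(Add(Add(20, Pow(-3, Rational(1, 2))), 1213), 28) = Add(Add(Add(20, Mul(I, Pow(3, Rational(1, 2)))), 1213), 28) = Add(Add(1233, Mul(I, Pow(3, Rational(1, 2)))), 28) = Add(1261, Mul(I, Pow(3, Rational(1, 2))))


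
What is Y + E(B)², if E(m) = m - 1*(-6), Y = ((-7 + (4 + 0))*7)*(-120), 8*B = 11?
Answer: 164761/64 ≈ 2574.4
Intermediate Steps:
B = 11/8 (B = (⅛)*11 = 11/8 ≈ 1.3750)
Y = 2520 (Y = ((-7 + 4)*7)*(-120) = -3*7*(-120) = -21*(-120) = 2520)
E(m) = 6 + m (E(m) = m + 6 = 6 + m)
Y + E(B)² = 2520 + (6 + 11/8)² = 2520 + (59/8)² = 2520 + 3481/64 = 164761/64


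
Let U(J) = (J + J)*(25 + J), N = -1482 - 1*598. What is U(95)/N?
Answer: -285/26 ≈ -10.962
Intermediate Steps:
N = -2080 (N = -1482 - 598 = -2080)
U(J) = 2*J*(25 + J) (U(J) = (2*J)*(25 + J) = 2*J*(25 + J))
U(95)/N = (2*95*(25 + 95))/(-2080) = (2*95*120)*(-1/2080) = 22800*(-1/2080) = -285/26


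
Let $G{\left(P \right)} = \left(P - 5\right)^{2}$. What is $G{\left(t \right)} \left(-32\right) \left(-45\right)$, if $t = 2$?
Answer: $12960$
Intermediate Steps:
$G{\left(P \right)} = \left(-5 + P\right)^{2}$
$G{\left(t \right)} \left(-32\right) \left(-45\right) = \left(-5 + 2\right)^{2} \left(-32\right) \left(-45\right) = \left(-3\right)^{2} \left(-32\right) \left(-45\right) = 9 \left(-32\right) \left(-45\right) = \left(-288\right) \left(-45\right) = 12960$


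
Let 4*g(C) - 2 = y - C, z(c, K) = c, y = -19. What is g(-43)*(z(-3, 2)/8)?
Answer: -39/16 ≈ -2.4375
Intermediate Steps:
g(C) = -17/4 - C/4 (g(C) = 1/2 + (-19 - C)/4 = 1/2 + (-19/4 - C/4) = -17/4 - C/4)
g(-43)*(z(-3, 2)/8) = (-17/4 - 1/4*(-43))*(-3/8) = (-17/4 + 43/4)*(-3*1/8) = (13/2)*(-3/8) = -39/16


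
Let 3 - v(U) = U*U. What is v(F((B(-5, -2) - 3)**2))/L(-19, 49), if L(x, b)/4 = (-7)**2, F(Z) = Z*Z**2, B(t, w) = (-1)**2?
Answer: -4093/196 ≈ -20.883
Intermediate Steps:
B(t, w) = 1
F(Z) = Z**3
L(x, b) = 196 (L(x, b) = 4*(-7)**2 = 4*49 = 196)
v(U) = 3 - U**2 (v(U) = 3 - U*U = 3 - U**2)
v(F((B(-5, -2) - 3)**2))/L(-19, 49) = (3 - (((1 - 3)**2)**3)**2)/196 = (3 - (((-2)**2)**3)**2)*(1/196) = (3 - (4**3)**2)*(1/196) = (3 - 1*64**2)*(1/196) = (3 - 1*4096)*(1/196) = (3 - 4096)*(1/196) = -4093*1/196 = -4093/196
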